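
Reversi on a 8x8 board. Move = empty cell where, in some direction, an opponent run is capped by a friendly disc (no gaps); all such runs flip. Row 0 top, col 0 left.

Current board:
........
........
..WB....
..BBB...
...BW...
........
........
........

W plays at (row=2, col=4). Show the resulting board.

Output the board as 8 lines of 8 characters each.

Place W at (2,4); scan 8 dirs for brackets.
Dir NW: first cell '.' (not opp) -> no flip
Dir N: first cell '.' (not opp) -> no flip
Dir NE: first cell '.' (not opp) -> no flip
Dir W: opp run (2,3) capped by W -> flip
Dir E: first cell '.' (not opp) -> no flip
Dir SW: opp run (3,3), next='.' -> no flip
Dir S: opp run (3,4) capped by W -> flip
Dir SE: first cell '.' (not opp) -> no flip
All flips: (2,3) (3,4)

Answer: ........
........
..WWW...
..BBW...
...BW...
........
........
........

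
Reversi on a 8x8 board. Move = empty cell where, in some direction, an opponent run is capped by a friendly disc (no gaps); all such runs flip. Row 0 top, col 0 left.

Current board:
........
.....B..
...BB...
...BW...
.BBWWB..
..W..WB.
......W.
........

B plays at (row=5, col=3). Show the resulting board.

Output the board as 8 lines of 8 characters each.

Place B at (5,3); scan 8 dirs for brackets.
Dir NW: first cell 'B' (not opp) -> no flip
Dir N: opp run (4,3) capped by B -> flip
Dir NE: opp run (4,4), next='.' -> no flip
Dir W: opp run (5,2), next='.' -> no flip
Dir E: first cell '.' (not opp) -> no flip
Dir SW: first cell '.' (not opp) -> no flip
Dir S: first cell '.' (not opp) -> no flip
Dir SE: first cell '.' (not opp) -> no flip
All flips: (4,3)

Answer: ........
.....B..
...BB...
...BW...
.BBBWB..
..WB.WB.
......W.
........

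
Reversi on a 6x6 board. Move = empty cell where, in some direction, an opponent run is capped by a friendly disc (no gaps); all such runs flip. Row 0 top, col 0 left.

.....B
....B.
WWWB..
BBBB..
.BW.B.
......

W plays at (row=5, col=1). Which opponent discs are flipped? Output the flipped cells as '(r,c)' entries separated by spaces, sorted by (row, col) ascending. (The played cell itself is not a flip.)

Answer: (3,1) (4,1)

Derivation:
Dir NW: first cell '.' (not opp) -> no flip
Dir N: opp run (4,1) (3,1) capped by W -> flip
Dir NE: first cell 'W' (not opp) -> no flip
Dir W: first cell '.' (not opp) -> no flip
Dir E: first cell '.' (not opp) -> no flip
Dir SW: edge -> no flip
Dir S: edge -> no flip
Dir SE: edge -> no flip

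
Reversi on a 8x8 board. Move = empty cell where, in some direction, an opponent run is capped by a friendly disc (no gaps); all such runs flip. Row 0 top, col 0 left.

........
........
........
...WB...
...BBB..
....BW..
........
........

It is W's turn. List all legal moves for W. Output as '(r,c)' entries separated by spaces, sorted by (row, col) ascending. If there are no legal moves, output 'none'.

Answer: (3,5) (5,3)

Derivation:
(2,3): no bracket -> illegal
(2,4): no bracket -> illegal
(2,5): no bracket -> illegal
(3,2): no bracket -> illegal
(3,5): flips 2 -> legal
(3,6): no bracket -> illegal
(4,2): no bracket -> illegal
(4,6): no bracket -> illegal
(5,2): no bracket -> illegal
(5,3): flips 2 -> legal
(5,6): no bracket -> illegal
(6,3): no bracket -> illegal
(6,4): no bracket -> illegal
(6,5): no bracket -> illegal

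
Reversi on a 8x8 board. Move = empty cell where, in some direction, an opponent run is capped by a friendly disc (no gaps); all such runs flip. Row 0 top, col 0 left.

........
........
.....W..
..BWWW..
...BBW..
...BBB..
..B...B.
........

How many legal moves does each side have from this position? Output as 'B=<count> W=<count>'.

-- B to move --
(1,4): no bracket -> illegal
(1,5): flips 3 -> legal
(1,6): flips 2 -> legal
(2,2): flips 1 -> legal
(2,3): flips 1 -> legal
(2,4): flips 1 -> legal
(2,6): flips 1 -> legal
(3,6): flips 4 -> legal
(4,2): no bracket -> illegal
(4,6): flips 1 -> legal
(5,6): no bracket -> illegal
B mobility = 8
-- W to move --
(2,1): no bracket -> illegal
(2,2): no bracket -> illegal
(2,3): no bracket -> illegal
(3,1): flips 1 -> legal
(4,1): no bracket -> illegal
(4,2): flips 2 -> legal
(4,6): no bracket -> illegal
(5,1): no bracket -> illegal
(5,2): flips 1 -> legal
(5,6): no bracket -> illegal
(5,7): no bracket -> illegal
(6,1): no bracket -> illegal
(6,3): flips 3 -> legal
(6,4): flips 2 -> legal
(6,5): flips 1 -> legal
(6,7): no bracket -> illegal
(7,1): flips 3 -> legal
(7,2): no bracket -> illegal
(7,3): no bracket -> illegal
(7,5): no bracket -> illegal
(7,6): no bracket -> illegal
(7,7): flips 3 -> legal
W mobility = 8

Answer: B=8 W=8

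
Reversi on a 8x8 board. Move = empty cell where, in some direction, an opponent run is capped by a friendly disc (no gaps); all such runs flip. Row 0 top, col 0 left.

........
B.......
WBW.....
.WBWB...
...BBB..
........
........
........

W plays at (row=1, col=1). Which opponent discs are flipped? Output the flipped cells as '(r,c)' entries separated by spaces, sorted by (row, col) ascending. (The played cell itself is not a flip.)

Dir NW: first cell '.' (not opp) -> no flip
Dir N: first cell '.' (not opp) -> no flip
Dir NE: first cell '.' (not opp) -> no flip
Dir W: opp run (1,0), next=edge -> no flip
Dir E: first cell '.' (not opp) -> no flip
Dir SW: first cell 'W' (not opp) -> no flip
Dir S: opp run (2,1) capped by W -> flip
Dir SE: first cell 'W' (not opp) -> no flip

Answer: (2,1)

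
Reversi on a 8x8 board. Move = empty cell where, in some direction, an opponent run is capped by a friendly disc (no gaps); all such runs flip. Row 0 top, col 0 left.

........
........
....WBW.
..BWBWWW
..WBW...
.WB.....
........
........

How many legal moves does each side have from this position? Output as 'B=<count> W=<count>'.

Answer: B=8 W=6

Derivation:
-- B to move --
(1,3): no bracket -> illegal
(1,4): flips 1 -> legal
(1,5): no bracket -> illegal
(1,6): no bracket -> illegal
(1,7): no bracket -> illegal
(2,2): no bracket -> illegal
(2,3): flips 2 -> legal
(2,7): flips 1 -> legal
(3,1): no bracket -> illegal
(4,0): no bracket -> illegal
(4,1): flips 1 -> legal
(4,5): flips 2 -> legal
(4,6): no bracket -> illegal
(4,7): flips 1 -> legal
(5,0): flips 1 -> legal
(5,3): no bracket -> illegal
(5,4): flips 1 -> legal
(5,5): no bracket -> illegal
(6,0): no bracket -> illegal
(6,1): no bracket -> illegal
(6,2): no bracket -> illegal
B mobility = 8
-- W to move --
(1,4): flips 1 -> legal
(1,5): flips 1 -> legal
(1,6): no bracket -> illegal
(2,1): no bracket -> illegal
(2,2): flips 1 -> legal
(2,3): no bracket -> illegal
(3,1): flips 1 -> legal
(4,1): no bracket -> illegal
(4,5): no bracket -> illegal
(5,3): flips 2 -> legal
(5,4): no bracket -> illegal
(6,1): no bracket -> illegal
(6,2): flips 1 -> legal
(6,3): no bracket -> illegal
W mobility = 6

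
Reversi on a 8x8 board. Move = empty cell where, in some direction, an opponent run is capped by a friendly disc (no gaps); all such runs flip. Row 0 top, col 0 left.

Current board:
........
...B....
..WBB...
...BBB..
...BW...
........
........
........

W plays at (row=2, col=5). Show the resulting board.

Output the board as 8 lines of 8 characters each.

Answer: ........
...B....
..WWWW..
...BBB..
...BW...
........
........
........

Derivation:
Place W at (2,5); scan 8 dirs for brackets.
Dir NW: first cell '.' (not opp) -> no flip
Dir N: first cell '.' (not opp) -> no flip
Dir NE: first cell '.' (not opp) -> no flip
Dir W: opp run (2,4) (2,3) capped by W -> flip
Dir E: first cell '.' (not opp) -> no flip
Dir SW: opp run (3,4) (4,3), next='.' -> no flip
Dir S: opp run (3,5), next='.' -> no flip
Dir SE: first cell '.' (not opp) -> no flip
All flips: (2,3) (2,4)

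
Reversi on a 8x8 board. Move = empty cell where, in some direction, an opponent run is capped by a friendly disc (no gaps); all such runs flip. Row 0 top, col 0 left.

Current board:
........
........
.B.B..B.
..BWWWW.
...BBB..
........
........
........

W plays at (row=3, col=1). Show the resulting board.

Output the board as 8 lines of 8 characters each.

Answer: ........
........
.B.B..B.
.WWWWWW.
...BBB..
........
........
........

Derivation:
Place W at (3,1); scan 8 dirs for brackets.
Dir NW: first cell '.' (not opp) -> no flip
Dir N: opp run (2,1), next='.' -> no flip
Dir NE: first cell '.' (not opp) -> no flip
Dir W: first cell '.' (not opp) -> no flip
Dir E: opp run (3,2) capped by W -> flip
Dir SW: first cell '.' (not opp) -> no flip
Dir S: first cell '.' (not opp) -> no flip
Dir SE: first cell '.' (not opp) -> no flip
All flips: (3,2)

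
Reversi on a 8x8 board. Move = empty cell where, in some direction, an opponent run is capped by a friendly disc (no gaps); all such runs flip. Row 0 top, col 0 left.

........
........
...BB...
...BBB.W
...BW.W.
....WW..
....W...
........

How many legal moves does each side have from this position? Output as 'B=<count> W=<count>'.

Answer: B=6 W=6

Derivation:
-- B to move --
(2,6): no bracket -> illegal
(2,7): no bracket -> illegal
(3,6): no bracket -> illegal
(4,5): flips 1 -> legal
(4,7): no bracket -> illegal
(5,3): flips 1 -> legal
(5,6): no bracket -> illegal
(5,7): flips 1 -> legal
(6,3): no bracket -> illegal
(6,5): flips 1 -> legal
(6,6): flips 2 -> legal
(7,3): no bracket -> illegal
(7,4): flips 3 -> legal
(7,5): no bracket -> illegal
B mobility = 6
-- W to move --
(1,2): no bracket -> illegal
(1,3): flips 2 -> legal
(1,4): flips 2 -> legal
(1,5): no bracket -> illegal
(2,2): flips 1 -> legal
(2,5): no bracket -> illegal
(2,6): flips 1 -> legal
(3,2): flips 1 -> legal
(3,6): no bracket -> illegal
(4,2): flips 1 -> legal
(4,5): no bracket -> illegal
(5,2): no bracket -> illegal
(5,3): no bracket -> illegal
W mobility = 6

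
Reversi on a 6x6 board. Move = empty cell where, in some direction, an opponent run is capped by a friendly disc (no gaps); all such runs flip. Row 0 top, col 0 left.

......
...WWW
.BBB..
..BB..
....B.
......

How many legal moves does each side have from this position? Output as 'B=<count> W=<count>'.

Answer: B=3 W=3

Derivation:
-- B to move --
(0,2): no bracket -> illegal
(0,3): flips 1 -> legal
(0,4): flips 1 -> legal
(0,5): flips 1 -> legal
(1,2): no bracket -> illegal
(2,4): no bracket -> illegal
(2,5): no bracket -> illegal
B mobility = 3
-- W to move --
(1,0): no bracket -> illegal
(1,1): no bracket -> illegal
(1,2): no bracket -> illegal
(2,0): no bracket -> illegal
(2,4): no bracket -> illegal
(3,0): no bracket -> illegal
(3,1): flips 1 -> legal
(3,4): no bracket -> illegal
(3,5): no bracket -> illegal
(4,1): flips 2 -> legal
(4,2): no bracket -> illegal
(4,3): flips 2 -> legal
(4,5): no bracket -> illegal
(5,3): no bracket -> illegal
(5,4): no bracket -> illegal
(5,5): no bracket -> illegal
W mobility = 3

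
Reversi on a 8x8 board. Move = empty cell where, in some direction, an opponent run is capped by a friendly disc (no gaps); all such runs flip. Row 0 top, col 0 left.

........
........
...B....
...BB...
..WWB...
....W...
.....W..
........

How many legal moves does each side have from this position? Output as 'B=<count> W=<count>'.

Answer: B=5 W=4

Derivation:
-- B to move --
(3,1): no bracket -> illegal
(3,2): no bracket -> illegal
(4,1): flips 2 -> legal
(4,5): no bracket -> illegal
(5,1): flips 1 -> legal
(5,2): flips 1 -> legal
(5,3): flips 1 -> legal
(5,5): no bracket -> illegal
(5,6): no bracket -> illegal
(6,3): no bracket -> illegal
(6,4): flips 1 -> legal
(6,6): no bracket -> illegal
(7,4): no bracket -> illegal
(7,5): no bracket -> illegal
(7,6): no bracket -> illegal
B mobility = 5
-- W to move --
(1,2): no bracket -> illegal
(1,3): flips 2 -> legal
(1,4): no bracket -> illegal
(2,2): no bracket -> illegal
(2,4): flips 3 -> legal
(2,5): flips 1 -> legal
(3,2): no bracket -> illegal
(3,5): no bracket -> illegal
(4,5): flips 1 -> legal
(5,3): no bracket -> illegal
(5,5): no bracket -> illegal
W mobility = 4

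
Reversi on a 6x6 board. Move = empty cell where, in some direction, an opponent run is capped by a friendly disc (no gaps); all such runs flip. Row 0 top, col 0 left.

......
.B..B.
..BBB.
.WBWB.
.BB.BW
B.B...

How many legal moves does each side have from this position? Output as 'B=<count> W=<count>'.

-- B to move --
(2,0): flips 1 -> legal
(2,1): flips 1 -> legal
(3,0): flips 1 -> legal
(3,5): no bracket -> illegal
(4,0): flips 1 -> legal
(4,3): flips 1 -> legal
(5,4): no bracket -> illegal
(5,5): no bracket -> illegal
B mobility = 5
-- W to move --
(0,0): flips 2 -> legal
(0,1): no bracket -> illegal
(0,2): no bracket -> illegal
(0,3): no bracket -> illegal
(0,4): no bracket -> illegal
(0,5): no bracket -> illegal
(1,0): no bracket -> illegal
(1,2): flips 2 -> legal
(1,3): flips 2 -> legal
(1,5): flips 1 -> legal
(2,0): no bracket -> illegal
(2,1): no bracket -> illegal
(2,5): no bracket -> illegal
(3,0): no bracket -> illegal
(3,5): flips 1 -> legal
(4,0): no bracket -> illegal
(4,3): flips 1 -> legal
(5,1): flips 2 -> legal
(5,3): flips 1 -> legal
(5,4): no bracket -> illegal
(5,5): flips 1 -> legal
W mobility = 9

Answer: B=5 W=9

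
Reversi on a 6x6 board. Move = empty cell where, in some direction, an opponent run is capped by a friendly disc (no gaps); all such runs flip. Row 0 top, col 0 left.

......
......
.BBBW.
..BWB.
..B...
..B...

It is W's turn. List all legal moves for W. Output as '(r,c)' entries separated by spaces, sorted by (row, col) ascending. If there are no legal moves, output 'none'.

Answer: (1,1) (1,3) (2,0) (3,1) (3,5) (4,4) (5,1)

Derivation:
(1,0): no bracket -> illegal
(1,1): flips 1 -> legal
(1,2): no bracket -> illegal
(1,3): flips 1 -> legal
(1,4): no bracket -> illegal
(2,0): flips 3 -> legal
(2,5): no bracket -> illegal
(3,0): no bracket -> illegal
(3,1): flips 1 -> legal
(3,5): flips 1 -> legal
(4,1): no bracket -> illegal
(4,3): no bracket -> illegal
(4,4): flips 1 -> legal
(4,5): no bracket -> illegal
(5,1): flips 1 -> legal
(5,3): no bracket -> illegal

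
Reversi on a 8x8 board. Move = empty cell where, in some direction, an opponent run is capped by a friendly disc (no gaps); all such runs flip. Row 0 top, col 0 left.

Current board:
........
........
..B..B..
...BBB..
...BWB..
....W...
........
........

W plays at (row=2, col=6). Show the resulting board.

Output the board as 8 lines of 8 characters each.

Answer: ........
........
..B..BW.
...BBW..
...BWB..
....W...
........
........

Derivation:
Place W at (2,6); scan 8 dirs for brackets.
Dir NW: first cell '.' (not opp) -> no flip
Dir N: first cell '.' (not opp) -> no flip
Dir NE: first cell '.' (not opp) -> no flip
Dir W: opp run (2,5), next='.' -> no flip
Dir E: first cell '.' (not opp) -> no flip
Dir SW: opp run (3,5) capped by W -> flip
Dir S: first cell '.' (not opp) -> no flip
Dir SE: first cell '.' (not opp) -> no flip
All flips: (3,5)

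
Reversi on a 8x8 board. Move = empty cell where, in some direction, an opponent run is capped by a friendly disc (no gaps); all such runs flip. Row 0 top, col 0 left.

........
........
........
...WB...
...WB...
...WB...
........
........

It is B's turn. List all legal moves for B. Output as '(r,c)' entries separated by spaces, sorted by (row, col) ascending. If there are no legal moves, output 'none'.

Answer: (2,2) (3,2) (4,2) (5,2) (6,2)

Derivation:
(2,2): flips 1 -> legal
(2,3): no bracket -> illegal
(2,4): no bracket -> illegal
(3,2): flips 2 -> legal
(4,2): flips 1 -> legal
(5,2): flips 2 -> legal
(6,2): flips 1 -> legal
(6,3): no bracket -> illegal
(6,4): no bracket -> illegal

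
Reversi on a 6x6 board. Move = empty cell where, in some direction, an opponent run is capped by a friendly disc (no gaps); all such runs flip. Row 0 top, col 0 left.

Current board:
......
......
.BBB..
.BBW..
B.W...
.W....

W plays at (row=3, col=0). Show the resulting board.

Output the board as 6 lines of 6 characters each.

Place W at (3,0); scan 8 dirs for brackets.
Dir NW: edge -> no flip
Dir N: first cell '.' (not opp) -> no flip
Dir NE: opp run (2,1), next='.' -> no flip
Dir W: edge -> no flip
Dir E: opp run (3,1) (3,2) capped by W -> flip
Dir SW: edge -> no flip
Dir S: opp run (4,0), next='.' -> no flip
Dir SE: first cell '.' (not opp) -> no flip
All flips: (3,1) (3,2)

Answer: ......
......
.BBB..
WWWW..
B.W...
.W....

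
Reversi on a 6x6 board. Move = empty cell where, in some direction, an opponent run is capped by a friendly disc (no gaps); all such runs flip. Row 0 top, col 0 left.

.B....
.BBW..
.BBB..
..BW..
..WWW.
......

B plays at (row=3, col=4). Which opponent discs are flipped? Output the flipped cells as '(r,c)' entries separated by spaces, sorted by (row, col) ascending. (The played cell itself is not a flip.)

Answer: (3,3)

Derivation:
Dir NW: first cell 'B' (not opp) -> no flip
Dir N: first cell '.' (not opp) -> no flip
Dir NE: first cell '.' (not opp) -> no flip
Dir W: opp run (3,3) capped by B -> flip
Dir E: first cell '.' (not opp) -> no flip
Dir SW: opp run (4,3), next='.' -> no flip
Dir S: opp run (4,4), next='.' -> no flip
Dir SE: first cell '.' (not opp) -> no flip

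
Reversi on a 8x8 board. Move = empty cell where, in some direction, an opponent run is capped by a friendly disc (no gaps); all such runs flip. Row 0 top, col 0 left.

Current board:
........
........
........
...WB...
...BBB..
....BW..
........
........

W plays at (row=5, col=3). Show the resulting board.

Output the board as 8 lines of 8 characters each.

Place W at (5,3); scan 8 dirs for brackets.
Dir NW: first cell '.' (not opp) -> no flip
Dir N: opp run (4,3) capped by W -> flip
Dir NE: opp run (4,4), next='.' -> no flip
Dir W: first cell '.' (not opp) -> no flip
Dir E: opp run (5,4) capped by W -> flip
Dir SW: first cell '.' (not opp) -> no flip
Dir S: first cell '.' (not opp) -> no flip
Dir SE: first cell '.' (not opp) -> no flip
All flips: (4,3) (5,4)

Answer: ........
........
........
...WB...
...WBB..
...WWW..
........
........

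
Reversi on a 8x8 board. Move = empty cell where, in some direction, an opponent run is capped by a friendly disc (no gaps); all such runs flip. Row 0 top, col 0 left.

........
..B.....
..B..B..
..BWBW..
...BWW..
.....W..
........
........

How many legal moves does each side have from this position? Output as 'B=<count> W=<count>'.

Answer: B=7 W=7

Derivation:
-- B to move --
(2,3): flips 1 -> legal
(2,4): no bracket -> illegal
(2,6): no bracket -> illegal
(3,6): flips 1 -> legal
(4,2): no bracket -> illegal
(4,6): flips 2 -> legal
(5,3): no bracket -> illegal
(5,4): flips 1 -> legal
(5,6): flips 1 -> legal
(6,4): no bracket -> illegal
(6,5): flips 3 -> legal
(6,6): flips 3 -> legal
B mobility = 7
-- W to move --
(0,1): no bracket -> illegal
(0,2): no bracket -> illegal
(0,3): no bracket -> illegal
(1,1): flips 1 -> legal
(1,3): no bracket -> illegal
(1,4): no bracket -> illegal
(1,5): flips 1 -> legal
(1,6): no bracket -> illegal
(2,1): no bracket -> illegal
(2,3): flips 1 -> legal
(2,4): flips 1 -> legal
(2,6): no bracket -> illegal
(3,1): flips 1 -> legal
(3,6): no bracket -> illegal
(4,1): no bracket -> illegal
(4,2): flips 1 -> legal
(5,2): no bracket -> illegal
(5,3): flips 1 -> legal
(5,4): no bracket -> illegal
W mobility = 7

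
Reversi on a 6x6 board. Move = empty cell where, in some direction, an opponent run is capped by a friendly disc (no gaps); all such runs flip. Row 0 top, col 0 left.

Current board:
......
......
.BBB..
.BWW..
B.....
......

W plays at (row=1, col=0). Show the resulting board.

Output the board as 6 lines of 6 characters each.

Place W at (1,0); scan 8 dirs for brackets.
Dir NW: edge -> no flip
Dir N: first cell '.' (not opp) -> no flip
Dir NE: first cell '.' (not opp) -> no flip
Dir W: edge -> no flip
Dir E: first cell '.' (not opp) -> no flip
Dir SW: edge -> no flip
Dir S: first cell '.' (not opp) -> no flip
Dir SE: opp run (2,1) capped by W -> flip
All flips: (2,1)

Answer: ......
W.....
.WBB..
.BWW..
B.....
......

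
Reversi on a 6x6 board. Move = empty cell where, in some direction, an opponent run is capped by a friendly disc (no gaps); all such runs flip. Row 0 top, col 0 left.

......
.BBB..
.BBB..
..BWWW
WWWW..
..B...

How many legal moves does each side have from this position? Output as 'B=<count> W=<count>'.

-- B to move --
(2,4): no bracket -> illegal
(2,5): flips 2 -> legal
(3,0): flips 1 -> legal
(3,1): no bracket -> illegal
(4,4): flips 1 -> legal
(4,5): flips 1 -> legal
(5,0): flips 1 -> legal
(5,1): no bracket -> illegal
(5,3): flips 2 -> legal
(5,4): flips 1 -> legal
B mobility = 7
-- W to move --
(0,0): flips 2 -> legal
(0,1): flips 2 -> legal
(0,2): flips 3 -> legal
(0,3): flips 2 -> legal
(0,4): no bracket -> illegal
(1,0): flips 2 -> legal
(1,4): flips 2 -> legal
(2,0): no bracket -> illegal
(2,4): no bracket -> illegal
(3,0): no bracket -> illegal
(3,1): flips 1 -> legal
(5,1): no bracket -> illegal
(5,3): no bracket -> illegal
W mobility = 7

Answer: B=7 W=7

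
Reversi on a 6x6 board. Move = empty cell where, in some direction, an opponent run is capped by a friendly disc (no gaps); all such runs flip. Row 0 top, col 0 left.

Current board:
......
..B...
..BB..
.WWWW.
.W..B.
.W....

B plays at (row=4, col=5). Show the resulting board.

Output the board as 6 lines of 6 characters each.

Answer: ......
..B...
..BB..
.WWWB.
.W..BB
.W....

Derivation:
Place B at (4,5); scan 8 dirs for brackets.
Dir NW: opp run (3,4) capped by B -> flip
Dir N: first cell '.' (not opp) -> no flip
Dir NE: edge -> no flip
Dir W: first cell 'B' (not opp) -> no flip
Dir E: edge -> no flip
Dir SW: first cell '.' (not opp) -> no flip
Dir S: first cell '.' (not opp) -> no flip
Dir SE: edge -> no flip
All flips: (3,4)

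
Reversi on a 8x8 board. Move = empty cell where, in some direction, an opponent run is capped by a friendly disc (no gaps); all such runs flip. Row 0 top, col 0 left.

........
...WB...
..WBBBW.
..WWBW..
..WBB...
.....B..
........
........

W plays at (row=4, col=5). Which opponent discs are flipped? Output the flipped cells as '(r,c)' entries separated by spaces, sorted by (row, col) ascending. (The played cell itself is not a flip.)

Answer: (4,3) (4,4)

Derivation:
Dir NW: opp run (3,4) (2,3), next='.' -> no flip
Dir N: first cell 'W' (not opp) -> no flip
Dir NE: first cell '.' (not opp) -> no flip
Dir W: opp run (4,4) (4,3) capped by W -> flip
Dir E: first cell '.' (not opp) -> no flip
Dir SW: first cell '.' (not opp) -> no flip
Dir S: opp run (5,5), next='.' -> no flip
Dir SE: first cell '.' (not opp) -> no flip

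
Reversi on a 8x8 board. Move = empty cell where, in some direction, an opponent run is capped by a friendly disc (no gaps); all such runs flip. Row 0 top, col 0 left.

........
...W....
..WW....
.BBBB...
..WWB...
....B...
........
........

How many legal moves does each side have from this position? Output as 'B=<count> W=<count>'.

Answer: B=9 W=9

Derivation:
-- B to move --
(0,2): no bracket -> illegal
(0,3): flips 2 -> legal
(0,4): flips 2 -> legal
(1,1): flips 1 -> legal
(1,2): flips 2 -> legal
(1,4): flips 1 -> legal
(2,1): no bracket -> illegal
(2,4): no bracket -> illegal
(4,1): flips 2 -> legal
(5,1): flips 1 -> legal
(5,2): flips 2 -> legal
(5,3): flips 2 -> legal
B mobility = 9
-- W to move --
(2,0): flips 1 -> legal
(2,1): flips 1 -> legal
(2,4): flips 1 -> legal
(2,5): flips 1 -> legal
(3,0): no bracket -> illegal
(3,5): no bracket -> illegal
(4,0): flips 1 -> legal
(4,1): flips 1 -> legal
(4,5): flips 2 -> legal
(5,3): no bracket -> illegal
(5,5): flips 2 -> legal
(6,3): no bracket -> illegal
(6,4): no bracket -> illegal
(6,5): flips 1 -> legal
W mobility = 9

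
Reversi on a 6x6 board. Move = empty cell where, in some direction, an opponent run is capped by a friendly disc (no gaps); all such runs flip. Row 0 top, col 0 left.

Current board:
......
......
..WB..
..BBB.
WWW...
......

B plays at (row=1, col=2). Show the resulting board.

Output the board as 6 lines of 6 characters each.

Place B at (1,2); scan 8 dirs for brackets.
Dir NW: first cell '.' (not opp) -> no flip
Dir N: first cell '.' (not opp) -> no flip
Dir NE: first cell '.' (not opp) -> no flip
Dir W: first cell '.' (not opp) -> no flip
Dir E: first cell '.' (not opp) -> no flip
Dir SW: first cell '.' (not opp) -> no flip
Dir S: opp run (2,2) capped by B -> flip
Dir SE: first cell 'B' (not opp) -> no flip
All flips: (2,2)

Answer: ......
..B...
..BB..
..BBB.
WWW...
......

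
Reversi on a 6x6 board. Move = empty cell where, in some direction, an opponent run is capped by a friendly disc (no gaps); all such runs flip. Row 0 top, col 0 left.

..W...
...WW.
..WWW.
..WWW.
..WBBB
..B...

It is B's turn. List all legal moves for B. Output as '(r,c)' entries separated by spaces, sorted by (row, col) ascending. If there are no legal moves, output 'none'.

Answer: (0,3) (0,4) (1,1) (1,2) (2,1) (2,5) (4,1)

Derivation:
(0,1): no bracket -> illegal
(0,3): flips 3 -> legal
(0,4): flips 3 -> legal
(0,5): no bracket -> illegal
(1,1): flips 2 -> legal
(1,2): flips 5 -> legal
(1,5): no bracket -> illegal
(2,1): flips 1 -> legal
(2,5): flips 1 -> legal
(3,1): no bracket -> illegal
(3,5): no bracket -> illegal
(4,1): flips 1 -> legal
(5,1): no bracket -> illegal
(5,3): no bracket -> illegal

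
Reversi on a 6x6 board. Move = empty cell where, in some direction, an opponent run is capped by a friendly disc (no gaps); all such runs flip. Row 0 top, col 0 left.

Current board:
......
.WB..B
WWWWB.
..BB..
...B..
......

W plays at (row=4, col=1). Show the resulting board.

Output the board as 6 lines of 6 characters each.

Place W at (4,1); scan 8 dirs for brackets.
Dir NW: first cell '.' (not opp) -> no flip
Dir N: first cell '.' (not opp) -> no flip
Dir NE: opp run (3,2) capped by W -> flip
Dir W: first cell '.' (not opp) -> no flip
Dir E: first cell '.' (not opp) -> no flip
Dir SW: first cell '.' (not opp) -> no flip
Dir S: first cell '.' (not opp) -> no flip
Dir SE: first cell '.' (not opp) -> no flip
All flips: (3,2)

Answer: ......
.WB..B
WWWWB.
..WB..
.W.B..
......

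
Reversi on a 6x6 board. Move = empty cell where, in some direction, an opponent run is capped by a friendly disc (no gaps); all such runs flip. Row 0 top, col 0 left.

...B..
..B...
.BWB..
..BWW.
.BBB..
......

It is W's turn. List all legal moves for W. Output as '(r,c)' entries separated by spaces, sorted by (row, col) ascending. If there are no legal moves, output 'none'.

(0,1): flips 2 -> legal
(0,2): flips 1 -> legal
(0,4): no bracket -> illegal
(1,0): no bracket -> illegal
(1,1): no bracket -> illegal
(1,3): flips 1 -> legal
(1,4): no bracket -> illegal
(2,0): flips 1 -> legal
(2,4): flips 1 -> legal
(3,0): no bracket -> illegal
(3,1): flips 1 -> legal
(4,0): no bracket -> illegal
(4,4): no bracket -> illegal
(5,0): no bracket -> illegal
(5,1): flips 1 -> legal
(5,2): flips 3 -> legal
(5,3): flips 1 -> legal
(5,4): no bracket -> illegal

Answer: (0,1) (0,2) (1,3) (2,0) (2,4) (3,1) (5,1) (5,2) (5,3)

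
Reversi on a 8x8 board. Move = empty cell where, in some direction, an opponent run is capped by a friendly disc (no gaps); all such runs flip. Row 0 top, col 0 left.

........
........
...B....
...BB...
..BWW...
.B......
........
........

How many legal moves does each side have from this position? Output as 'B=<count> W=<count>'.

-- B to move --
(3,2): no bracket -> illegal
(3,5): no bracket -> illegal
(4,5): flips 2 -> legal
(5,2): flips 1 -> legal
(5,3): flips 1 -> legal
(5,4): flips 1 -> legal
(5,5): flips 1 -> legal
B mobility = 5
-- W to move --
(1,2): no bracket -> illegal
(1,3): flips 2 -> legal
(1,4): no bracket -> illegal
(2,2): flips 1 -> legal
(2,4): flips 1 -> legal
(2,5): flips 1 -> legal
(3,1): no bracket -> illegal
(3,2): no bracket -> illegal
(3,5): no bracket -> illegal
(4,0): no bracket -> illegal
(4,1): flips 1 -> legal
(4,5): no bracket -> illegal
(5,0): no bracket -> illegal
(5,2): no bracket -> illegal
(5,3): no bracket -> illegal
(6,0): no bracket -> illegal
(6,1): no bracket -> illegal
(6,2): no bracket -> illegal
W mobility = 5

Answer: B=5 W=5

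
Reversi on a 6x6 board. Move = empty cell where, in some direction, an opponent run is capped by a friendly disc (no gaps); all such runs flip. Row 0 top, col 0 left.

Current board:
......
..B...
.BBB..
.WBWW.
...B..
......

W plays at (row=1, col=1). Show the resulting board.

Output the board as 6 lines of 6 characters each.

Place W at (1,1); scan 8 dirs for brackets.
Dir NW: first cell '.' (not opp) -> no flip
Dir N: first cell '.' (not opp) -> no flip
Dir NE: first cell '.' (not opp) -> no flip
Dir W: first cell '.' (not opp) -> no flip
Dir E: opp run (1,2), next='.' -> no flip
Dir SW: first cell '.' (not opp) -> no flip
Dir S: opp run (2,1) capped by W -> flip
Dir SE: opp run (2,2) capped by W -> flip
All flips: (2,1) (2,2)

Answer: ......
.WB...
.WWB..
.WBWW.
...B..
......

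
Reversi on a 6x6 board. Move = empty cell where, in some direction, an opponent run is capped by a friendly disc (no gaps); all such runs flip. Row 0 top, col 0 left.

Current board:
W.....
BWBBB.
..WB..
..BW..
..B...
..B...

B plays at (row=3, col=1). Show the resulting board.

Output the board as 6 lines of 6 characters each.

Place B at (3,1); scan 8 dirs for brackets.
Dir NW: first cell '.' (not opp) -> no flip
Dir N: first cell '.' (not opp) -> no flip
Dir NE: opp run (2,2) capped by B -> flip
Dir W: first cell '.' (not opp) -> no flip
Dir E: first cell 'B' (not opp) -> no flip
Dir SW: first cell '.' (not opp) -> no flip
Dir S: first cell '.' (not opp) -> no flip
Dir SE: first cell 'B' (not opp) -> no flip
All flips: (2,2)

Answer: W.....
BWBBB.
..BB..
.BBW..
..B...
..B...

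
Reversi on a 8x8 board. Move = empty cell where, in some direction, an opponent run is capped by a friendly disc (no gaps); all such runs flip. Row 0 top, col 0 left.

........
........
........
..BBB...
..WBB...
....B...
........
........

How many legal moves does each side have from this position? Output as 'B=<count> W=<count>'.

-- B to move --
(3,1): no bracket -> illegal
(4,1): flips 1 -> legal
(5,1): flips 1 -> legal
(5,2): flips 1 -> legal
(5,3): no bracket -> illegal
B mobility = 3
-- W to move --
(2,1): no bracket -> illegal
(2,2): flips 1 -> legal
(2,3): no bracket -> illegal
(2,4): flips 1 -> legal
(2,5): no bracket -> illegal
(3,1): no bracket -> illegal
(3,5): no bracket -> illegal
(4,1): no bracket -> illegal
(4,5): flips 2 -> legal
(5,2): no bracket -> illegal
(5,3): no bracket -> illegal
(5,5): no bracket -> illegal
(6,3): no bracket -> illegal
(6,4): no bracket -> illegal
(6,5): no bracket -> illegal
W mobility = 3

Answer: B=3 W=3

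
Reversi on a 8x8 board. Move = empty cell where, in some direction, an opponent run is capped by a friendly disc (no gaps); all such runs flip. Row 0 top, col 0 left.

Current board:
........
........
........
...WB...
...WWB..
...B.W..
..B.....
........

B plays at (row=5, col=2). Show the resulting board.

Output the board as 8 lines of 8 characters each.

Place B at (5,2); scan 8 dirs for brackets.
Dir NW: first cell '.' (not opp) -> no flip
Dir N: first cell '.' (not opp) -> no flip
Dir NE: opp run (4,3) capped by B -> flip
Dir W: first cell '.' (not opp) -> no flip
Dir E: first cell 'B' (not opp) -> no flip
Dir SW: first cell '.' (not opp) -> no flip
Dir S: first cell 'B' (not opp) -> no flip
Dir SE: first cell '.' (not opp) -> no flip
All flips: (4,3)

Answer: ........
........
........
...WB...
...BWB..
..BB.W..
..B.....
........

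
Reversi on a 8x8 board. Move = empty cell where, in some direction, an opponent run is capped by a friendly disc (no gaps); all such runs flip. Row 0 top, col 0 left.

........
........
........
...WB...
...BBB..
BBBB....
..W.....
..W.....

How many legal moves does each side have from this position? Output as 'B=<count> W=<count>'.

-- B to move --
(2,2): flips 1 -> legal
(2,3): flips 1 -> legal
(2,4): no bracket -> illegal
(3,2): flips 1 -> legal
(4,2): no bracket -> illegal
(6,1): no bracket -> illegal
(6,3): no bracket -> illegal
(7,1): flips 1 -> legal
(7,3): flips 1 -> legal
B mobility = 5
-- W to move --
(2,3): no bracket -> illegal
(2,4): no bracket -> illegal
(2,5): no bracket -> illegal
(3,2): no bracket -> illegal
(3,5): flips 3 -> legal
(3,6): no bracket -> illegal
(4,0): flips 1 -> legal
(4,1): no bracket -> illegal
(4,2): flips 1 -> legal
(4,6): no bracket -> illegal
(5,4): no bracket -> illegal
(5,5): flips 1 -> legal
(5,6): no bracket -> illegal
(6,0): no bracket -> illegal
(6,1): no bracket -> illegal
(6,3): flips 2 -> legal
(6,4): no bracket -> illegal
W mobility = 5

Answer: B=5 W=5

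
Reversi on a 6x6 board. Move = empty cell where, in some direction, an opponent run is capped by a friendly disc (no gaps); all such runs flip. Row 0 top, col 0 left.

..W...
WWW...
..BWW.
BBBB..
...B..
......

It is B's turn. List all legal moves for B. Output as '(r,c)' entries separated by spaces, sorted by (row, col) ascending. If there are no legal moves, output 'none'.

(0,0): flips 1 -> legal
(0,1): no bracket -> illegal
(0,3): no bracket -> illegal
(1,3): flips 1 -> legal
(1,4): flips 1 -> legal
(1,5): flips 1 -> legal
(2,0): no bracket -> illegal
(2,1): no bracket -> illegal
(2,5): flips 2 -> legal
(3,4): no bracket -> illegal
(3,5): no bracket -> illegal

Answer: (0,0) (1,3) (1,4) (1,5) (2,5)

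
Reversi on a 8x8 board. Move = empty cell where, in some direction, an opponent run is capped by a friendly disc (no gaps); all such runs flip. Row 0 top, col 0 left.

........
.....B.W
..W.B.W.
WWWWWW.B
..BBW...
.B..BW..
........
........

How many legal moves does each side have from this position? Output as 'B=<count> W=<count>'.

Answer: B=8 W=10

Derivation:
-- B to move --
(0,6): no bracket -> illegal
(0,7): no bracket -> illegal
(1,1): no bracket -> illegal
(1,2): flips 2 -> legal
(1,3): no bracket -> illegal
(1,6): no bracket -> illegal
(2,0): flips 1 -> legal
(2,1): flips 1 -> legal
(2,3): flips 1 -> legal
(2,5): flips 1 -> legal
(2,7): no bracket -> illegal
(3,6): no bracket -> illegal
(4,0): no bracket -> illegal
(4,1): no bracket -> illegal
(4,5): flips 1 -> legal
(4,6): flips 1 -> legal
(5,3): no bracket -> illegal
(5,6): flips 1 -> legal
(6,4): no bracket -> illegal
(6,5): no bracket -> illegal
(6,6): no bracket -> illegal
B mobility = 8
-- W to move --
(0,4): flips 1 -> legal
(0,5): no bracket -> illegal
(0,6): flips 2 -> legal
(1,3): flips 1 -> legal
(1,4): flips 1 -> legal
(1,6): no bracket -> illegal
(2,3): no bracket -> illegal
(2,5): no bracket -> illegal
(2,7): no bracket -> illegal
(3,6): no bracket -> illegal
(4,0): no bracket -> illegal
(4,1): flips 2 -> legal
(4,5): no bracket -> illegal
(4,6): no bracket -> illegal
(4,7): no bracket -> illegal
(5,0): no bracket -> illegal
(5,2): flips 2 -> legal
(5,3): flips 3 -> legal
(6,0): flips 2 -> legal
(6,1): no bracket -> illegal
(6,2): no bracket -> illegal
(6,3): no bracket -> illegal
(6,4): flips 1 -> legal
(6,5): flips 2 -> legal
W mobility = 10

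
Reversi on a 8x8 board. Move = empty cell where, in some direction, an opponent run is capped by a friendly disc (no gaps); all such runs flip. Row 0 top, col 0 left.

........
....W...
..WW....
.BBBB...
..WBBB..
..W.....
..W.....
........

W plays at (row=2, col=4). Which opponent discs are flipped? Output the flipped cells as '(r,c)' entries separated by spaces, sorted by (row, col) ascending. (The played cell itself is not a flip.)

Dir NW: first cell '.' (not opp) -> no flip
Dir N: first cell 'W' (not opp) -> no flip
Dir NE: first cell '.' (not opp) -> no flip
Dir W: first cell 'W' (not opp) -> no flip
Dir E: first cell '.' (not opp) -> no flip
Dir SW: opp run (3,3) capped by W -> flip
Dir S: opp run (3,4) (4,4), next='.' -> no flip
Dir SE: first cell '.' (not opp) -> no flip

Answer: (3,3)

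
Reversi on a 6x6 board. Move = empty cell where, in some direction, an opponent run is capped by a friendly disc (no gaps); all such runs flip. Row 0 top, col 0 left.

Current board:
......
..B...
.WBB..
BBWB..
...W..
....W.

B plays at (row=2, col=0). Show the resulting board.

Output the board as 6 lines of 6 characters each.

Answer: ......
..B...
BBBB..
BBWB..
...W..
....W.

Derivation:
Place B at (2,0); scan 8 dirs for brackets.
Dir NW: edge -> no flip
Dir N: first cell '.' (not opp) -> no flip
Dir NE: first cell '.' (not opp) -> no flip
Dir W: edge -> no flip
Dir E: opp run (2,1) capped by B -> flip
Dir SW: edge -> no flip
Dir S: first cell 'B' (not opp) -> no flip
Dir SE: first cell 'B' (not opp) -> no flip
All flips: (2,1)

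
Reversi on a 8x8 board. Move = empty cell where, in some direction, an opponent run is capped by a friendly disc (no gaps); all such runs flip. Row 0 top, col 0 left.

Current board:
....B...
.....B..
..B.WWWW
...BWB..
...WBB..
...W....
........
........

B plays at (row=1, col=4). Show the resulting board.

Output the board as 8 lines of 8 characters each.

Answer: ....B...
....BB..
..B.BWWW
...BBB..
...WBB..
...W....
........
........

Derivation:
Place B at (1,4); scan 8 dirs for brackets.
Dir NW: first cell '.' (not opp) -> no flip
Dir N: first cell 'B' (not opp) -> no flip
Dir NE: first cell '.' (not opp) -> no flip
Dir W: first cell '.' (not opp) -> no flip
Dir E: first cell 'B' (not opp) -> no flip
Dir SW: first cell '.' (not opp) -> no flip
Dir S: opp run (2,4) (3,4) capped by B -> flip
Dir SE: opp run (2,5), next='.' -> no flip
All flips: (2,4) (3,4)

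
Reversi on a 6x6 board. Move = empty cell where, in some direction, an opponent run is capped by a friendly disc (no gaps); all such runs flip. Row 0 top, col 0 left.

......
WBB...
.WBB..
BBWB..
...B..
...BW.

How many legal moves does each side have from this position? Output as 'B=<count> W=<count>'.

Answer: B=4 W=9

Derivation:
-- B to move --
(0,0): no bracket -> illegal
(0,1): no bracket -> illegal
(2,0): flips 1 -> legal
(4,1): flips 1 -> legal
(4,2): flips 1 -> legal
(4,4): no bracket -> illegal
(4,5): no bracket -> illegal
(5,5): flips 1 -> legal
B mobility = 4
-- W to move --
(0,0): no bracket -> illegal
(0,1): flips 1 -> legal
(0,2): flips 2 -> legal
(0,3): flips 1 -> legal
(1,3): flips 2 -> legal
(1,4): flips 1 -> legal
(2,0): no bracket -> illegal
(2,4): flips 2 -> legal
(3,4): flips 1 -> legal
(4,0): no bracket -> illegal
(4,1): flips 1 -> legal
(4,2): no bracket -> illegal
(4,4): no bracket -> illegal
(5,2): flips 1 -> legal
W mobility = 9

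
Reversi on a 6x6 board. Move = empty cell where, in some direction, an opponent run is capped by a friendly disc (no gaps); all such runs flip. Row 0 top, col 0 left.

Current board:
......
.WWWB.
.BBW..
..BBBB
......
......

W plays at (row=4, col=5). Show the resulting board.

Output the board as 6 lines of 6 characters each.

Place W at (4,5); scan 8 dirs for brackets.
Dir NW: opp run (3,4) capped by W -> flip
Dir N: opp run (3,5), next='.' -> no flip
Dir NE: edge -> no flip
Dir W: first cell '.' (not opp) -> no flip
Dir E: edge -> no flip
Dir SW: first cell '.' (not opp) -> no flip
Dir S: first cell '.' (not opp) -> no flip
Dir SE: edge -> no flip
All flips: (3,4)

Answer: ......
.WWWB.
.BBW..
..BBWB
.....W
......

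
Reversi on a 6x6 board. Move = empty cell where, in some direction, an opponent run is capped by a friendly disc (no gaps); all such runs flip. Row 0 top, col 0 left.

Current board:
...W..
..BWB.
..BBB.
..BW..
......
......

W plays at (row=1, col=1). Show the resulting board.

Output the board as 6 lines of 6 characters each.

Answer: ...W..
.WWWB.
..WBB.
..BW..
......
......

Derivation:
Place W at (1,1); scan 8 dirs for brackets.
Dir NW: first cell '.' (not opp) -> no flip
Dir N: first cell '.' (not opp) -> no flip
Dir NE: first cell '.' (not opp) -> no flip
Dir W: first cell '.' (not opp) -> no flip
Dir E: opp run (1,2) capped by W -> flip
Dir SW: first cell '.' (not opp) -> no flip
Dir S: first cell '.' (not opp) -> no flip
Dir SE: opp run (2,2) capped by W -> flip
All flips: (1,2) (2,2)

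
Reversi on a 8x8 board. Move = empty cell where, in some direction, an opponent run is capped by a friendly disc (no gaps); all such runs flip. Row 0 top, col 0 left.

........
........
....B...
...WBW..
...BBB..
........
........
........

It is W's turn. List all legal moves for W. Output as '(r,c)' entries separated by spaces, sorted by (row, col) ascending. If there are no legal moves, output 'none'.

Answer: (1,3) (1,5) (5,3) (5,5)

Derivation:
(1,3): flips 1 -> legal
(1,4): no bracket -> illegal
(1,5): flips 1 -> legal
(2,3): no bracket -> illegal
(2,5): no bracket -> illegal
(3,2): no bracket -> illegal
(3,6): no bracket -> illegal
(4,2): no bracket -> illegal
(4,6): no bracket -> illegal
(5,2): no bracket -> illegal
(5,3): flips 2 -> legal
(5,4): no bracket -> illegal
(5,5): flips 2 -> legal
(5,6): no bracket -> illegal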